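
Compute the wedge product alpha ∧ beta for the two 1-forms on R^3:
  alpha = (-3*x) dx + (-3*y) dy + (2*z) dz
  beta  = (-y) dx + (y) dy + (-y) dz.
alpha ∧ beta = (-3*y*(x + y)) dx ∧ dy + (y*(3*x + 2*z)) dx ∧ dz + (y*(3*y - 2*z)) dy ∧ dz

Distribute the wedge, using dx_i ∧ dx_j = -dx_j ∧ dx_i and dx_i ∧ dx_i = 0. For each pair (i, j) with i < j, the coefficient of dx_i ∧ dx_j in alpha ∧ beta is (alpha_i * beta_j - alpha_j * beta_i). Collecting: alpha ∧ beta = (-3*y*(x + y)) dx ∧ dy + (y*(3*x + 2*z)) dx ∧ dz + (y*(3*y - 2*z)) dy ∧ dz.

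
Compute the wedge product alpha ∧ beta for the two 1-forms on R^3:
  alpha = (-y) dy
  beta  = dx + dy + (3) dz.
alpha ∧ beta = (y) dx ∧ dy + (-3*y) dy ∧ dz

Distribute the wedge, using dx_i ∧ dx_j = -dx_j ∧ dx_i and dx_i ∧ dx_i = 0. For each pair (i, j) with i < j, the coefficient of dx_i ∧ dx_j in alpha ∧ beta is (alpha_i * beta_j - alpha_j * beta_i). Collecting: alpha ∧ beta = (y) dx ∧ dy + (-3*y) dy ∧ dz.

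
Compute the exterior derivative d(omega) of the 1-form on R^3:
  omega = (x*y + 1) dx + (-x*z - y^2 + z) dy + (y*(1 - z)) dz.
d(omega) = (-x - z) dx ∧ dy + (x - z) dy ∧ dz

For a 1-form omega = sum_i f_i dx_i, the exterior derivative is
  d(omega) = sum_{i < j} (∂f_j/∂x_i - ∂f_i/∂x_j) dx_i ∧ dx_j.
  coefficient of dx ∧ dy: ∂f_2/∂x - ∂f_1/∂y = ∂(-x*z - y^2 + z)/∂x - ∂(x*y + 1)/∂y = -x - z
  coefficient of dy ∧ dz: ∂f_3/∂y - ∂f_2/∂z = ∂(y*(1 - z))/∂y - ∂(-x*z - y^2 + z)/∂z = x - z
Assembling: d(omega) = (-x - z) dx ∧ dy + (x - z) dy ∧ dz.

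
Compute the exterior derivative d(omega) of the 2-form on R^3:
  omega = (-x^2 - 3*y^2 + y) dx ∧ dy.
d(omega) = 0

For a 2-form omega = sum_{i<j} g_{ij} dx_i ∧ dx_j, the exterior derivative is
  d(omega) = sum_{i<j} d(g_{ij}) ∧ dx_i ∧ dx_j = sum_{i<j, k} (∂g_{ij}/∂x_k) dx_k ∧ dx_i ∧ dx_j.
Expand each term, using dx_k ∧ dx_i ∧ dx_j = sgn(permutation) dx_{(a)} ∧ dx_{(b)} ∧ dx_{(c)} with (a < b < c) sorted:

Collecting like 3-forms: d(omega) = 0.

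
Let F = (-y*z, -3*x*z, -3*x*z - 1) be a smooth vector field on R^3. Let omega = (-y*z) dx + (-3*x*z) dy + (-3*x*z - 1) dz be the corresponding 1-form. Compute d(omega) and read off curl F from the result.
d(omega) = (3*x) dy ∧ dz + (-y + 3*z) dz ∧ dx + (-2*z) dx ∧ dy; curl F = (3*x, -y + 3*z, -2*z)

d omega = sum_{i<j} (∂f_j/∂x_i - ∂f_i/∂x_j) dx_i ∧ dx_j. Under the identification (dy ∧ dz, dz ∧ dx, dx ∧ dy) ↔ (e_x, e_y, e_z), the coefficients are exactly the components of curl F. Compute:
  ∂R/∂y - ∂Q/∂z = (0) - (-3*x) = 3*x
  ∂P/∂z - ∂R/∂x = (-y) - (-3*z) = -y + 3*z
  ∂Q/∂x - ∂P/∂y = (-3*z) - (-z) = -2*z.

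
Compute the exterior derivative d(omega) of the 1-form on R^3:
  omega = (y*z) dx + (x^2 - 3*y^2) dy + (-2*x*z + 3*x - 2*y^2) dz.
d(omega) = (2*x - z) dx ∧ dy + (-y - 2*z + 3) dx ∧ dz + (-4*y) dy ∧ dz

For a 1-form omega = sum_i f_i dx_i, the exterior derivative is
  d(omega) = sum_{i < j} (∂f_j/∂x_i - ∂f_i/∂x_j) dx_i ∧ dx_j.
  coefficient of dx ∧ dy: ∂f_2/∂x - ∂f_1/∂y = ∂(x^2 - 3*y^2)/∂x - ∂(y*z)/∂y = 2*x - z
  coefficient of dx ∧ dz: ∂f_3/∂x - ∂f_1/∂z = ∂(-2*x*z + 3*x - 2*y^2)/∂x - ∂(y*z)/∂z = -y - 2*z + 3
  coefficient of dy ∧ dz: ∂f_3/∂y - ∂f_2/∂z = ∂(-2*x*z + 3*x - 2*y^2)/∂y - ∂(x^2 - 3*y^2)/∂z = -4*y
Assembling: d(omega) = (2*x - z) dx ∧ dy + (-y - 2*z + 3) dx ∧ dz + (-4*y) dy ∧ dz.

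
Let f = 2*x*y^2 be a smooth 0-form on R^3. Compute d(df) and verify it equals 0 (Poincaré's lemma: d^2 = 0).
d(df) = 0

Step 1: df = sum_i (∂f/∂x_i) dx_i = (2*y^2) dx + (4*x*y) dy + (0) dz.
Step 2: Apply d again. Using the 1-form formula, the coefficient of dx ∧ dy in d(df) is ∂^2 f/∂x ∂y - ∂^2 f/∂y ∂x = (4*y) - (4*y) = 0 (equality of mixed partials for smooth f).
Similarly for dx ∧ dz and dy ∧ dz — all coefficients vanish. So d(df) = 0.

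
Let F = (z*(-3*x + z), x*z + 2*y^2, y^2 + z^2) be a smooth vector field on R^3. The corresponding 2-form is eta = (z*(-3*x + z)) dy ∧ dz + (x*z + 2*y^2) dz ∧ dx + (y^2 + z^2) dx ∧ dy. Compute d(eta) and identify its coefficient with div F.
d(eta) = (4*y - z) dx ∧ dy ∧ dz; div F = 4*y - z

For a 2-form in R^3 of the form above, applying d gives a 3-form with coefficient ∂P/∂x + ∂Q/∂y + ∂R/∂z:
  ∂P/∂x = -3*z
  ∂Q/∂y = 4*y
  ∂R/∂z = 2*z
Sum = 4*y - z, which is exactly div F.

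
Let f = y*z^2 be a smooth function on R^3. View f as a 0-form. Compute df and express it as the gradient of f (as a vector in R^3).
df = (0) dx + (z^2) dy + (2*y*z) dz; grad f = (0, z^2, 2*y*z)

For a 0-form f, d f = (∂f/∂x) dx + (∂f/∂y) dy + (∂f/∂z) dz. The components of the vector representation are exactly the entries of grad f in Cartesian coordinates:
  ∂f/∂x = 0
  ∂f/∂y = z^2
  ∂f/∂z = 2*y*z.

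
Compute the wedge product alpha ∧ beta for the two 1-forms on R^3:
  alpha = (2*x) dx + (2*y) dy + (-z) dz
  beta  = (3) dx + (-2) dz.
alpha ∧ beta = (-4*x + 3*z) dx ∧ dz + (-6*y) dx ∧ dy + (-4*y) dy ∧ dz

Distribute the wedge, using dx_i ∧ dx_j = -dx_j ∧ dx_i and dx_i ∧ dx_i = 0. For each pair (i, j) with i < j, the coefficient of dx_i ∧ dx_j in alpha ∧ beta is (alpha_i * beta_j - alpha_j * beta_i). Collecting: alpha ∧ beta = (-4*x + 3*z) dx ∧ dz + (-6*y) dx ∧ dy + (-4*y) dy ∧ dz.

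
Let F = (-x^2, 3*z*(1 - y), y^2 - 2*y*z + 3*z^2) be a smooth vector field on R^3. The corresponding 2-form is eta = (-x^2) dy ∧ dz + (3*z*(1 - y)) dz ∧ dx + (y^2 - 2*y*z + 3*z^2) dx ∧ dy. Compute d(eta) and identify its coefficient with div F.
d(eta) = (-2*x - 2*y + 3*z) dx ∧ dy ∧ dz; div F = -2*x - 2*y + 3*z

For a 2-form in R^3 of the form above, applying d gives a 3-form with coefficient ∂P/∂x + ∂Q/∂y + ∂R/∂z:
  ∂P/∂x = -2*x
  ∂Q/∂y = -3*z
  ∂R/∂z = -2*y + 6*z
Sum = -2*x - 2*y + 3*z, which is exactly div F.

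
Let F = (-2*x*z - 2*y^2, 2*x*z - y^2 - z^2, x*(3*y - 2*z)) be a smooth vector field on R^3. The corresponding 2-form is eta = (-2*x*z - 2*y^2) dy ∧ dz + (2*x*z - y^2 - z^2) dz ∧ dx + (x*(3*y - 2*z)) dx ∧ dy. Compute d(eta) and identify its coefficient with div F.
d(eta) = (-2*x - 2*y - 2*z) dx ∧ dy ∧ dz; div F = -2*x - 2*y - 2*z

For a 2-form in R^3 of the form above, applying d gives a 3-form with coefficient ∂P/∂x + ∂Q/∂y + ∂R/∂z:
  ∂P/∂x = -2*z
  ∂Q/∂y = -2*y
  ∂R/∂z = -2*x
Sum = -2*x - 2*y - 2*z, which is exactly div F.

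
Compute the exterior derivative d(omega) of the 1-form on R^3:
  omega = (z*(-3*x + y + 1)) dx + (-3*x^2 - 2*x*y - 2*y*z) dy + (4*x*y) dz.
d(omega) = (-6*x - 2*y - z) dx ∧ dy + (3*x + 3*y - 1) dx ∧ dz + (4*x + 2*y) dy ∧ dz

For a 1-form omega = sum_i f_i dx_i, the exterior derivative is
  d(omega) = sum_{i < j} (∂f_j/∂x_i - ∂f_i/∂x_j) dx_i ∧ dx_j.
  coefficient of dx ∧ dy: ∂f_2/∂x - ∂f_1/∂y = ∂(-3*x^2 - 2*x*y - 2*y*z)/∂x - ∂(z*(-3*x + y + 1))/∂y = -6*x - 2*y - z
  coefficient of dx ∧ dz: ∂f_3/∂x - ∂f_1/∂z = ∂(4*x*y)/∂x - ∂(z*(-3*x + y + 1))/∂z = 3*x + 3*y - 1
  coefficient of dy ∧ dz: ∂f_3/∂y - ∂f_2/∂z = ∂(4*x*y)/∂y - ∂(-3*x^2 - 2*x*y - 2*y*z)/∂z = 4*x + 2*y
Assembling: d(omega) = (-6*x - 2*y - z) dx ∧ dy + (3*x + 3*y - 1) dx ∧ dz + (4*x + 2*y) dy ∧ dz.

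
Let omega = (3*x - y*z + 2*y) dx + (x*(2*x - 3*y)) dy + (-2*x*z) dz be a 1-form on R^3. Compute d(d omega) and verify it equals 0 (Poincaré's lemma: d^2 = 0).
d(d omega) = 0

Step 1: d omega = sum_{i<j} (∂f_j/∂x_i - ∂f_i/∂x_j) dx_i ∧ dx_j:
  coeff of dx ∧ dy: 4*x - 3*y + z - 2
  coeff of dx ∧ dz: y - 2*z
  coeff of dy ∧ dz: 0
Step 2: Apply d again to each 2-form coefficient. The only possible 3-form in R^3 is dx ∧ dy ∧ dz, with coefficient
  ∂(coeff of dy∧dz)/∂x - ∂(coeff of dx∧dz)/∂y + ∂(coeff of dx∧dy)/∂z
  = ∂/∂x (0) - ∂/∂y (y - 2*z) + ∂/∂z (4*x - 3*y + z - 2).
Each of these terms simplifies to sums of mixed partials that cancel in pairs. The result is 0 (by equality of mixed partials for smooth functions — Schwarz / Clairaut).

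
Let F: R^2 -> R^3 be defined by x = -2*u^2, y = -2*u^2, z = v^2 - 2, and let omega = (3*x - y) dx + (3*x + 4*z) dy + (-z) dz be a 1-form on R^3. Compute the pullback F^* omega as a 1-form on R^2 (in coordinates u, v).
F^* omega = (8*u*(5*u^2 - 2*v^2 + 4)) du + (2*v*(2 - v^2)) dv

Using F^*(f dg) = (f ∘ F) d(g ∘ F), substitute each coordinate x_i by F_i(u, v) in f_i, and replace dx_i by d F_i = (∂F_i/∂u) du + (∂F_i/∂v) dv.
  For the x component: f_1(F) = -4*u^2; d F_1 = (-4*u) du + (0) dv
  For the y component: f_2(F) = -6*u^2 + 4*v^2 - 8; d F_2 = (-4*u) du + (0) dv
  For the z component: f_3(F) = 2 - v^2; d F_3 = (0) du + (2*v) dv
Combining and collecting du, dv coefficients:
  coeff of du: 8*u*(5*u^2 - 2*v^2 + 4)
  coeff of dv: 2*v*(2 - v^2)
F^* omega = (8*u*(5*u^2 - 2*v^2 + 4)) du + (2*v*(2 - v^2)) dv.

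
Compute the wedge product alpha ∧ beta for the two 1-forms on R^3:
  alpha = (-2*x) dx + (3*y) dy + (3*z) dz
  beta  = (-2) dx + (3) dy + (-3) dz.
alpha ∧ beta = (-6*x + 6*y) dx ∧ dy + (6*x + 6*z) dx ∧ dz + (-9*y - 9*z) dy ∧ dz

Distribute the wedge, using dx_i ∧ dx_j = -dx_j ∧ dx_i and dx_i ∧ dx_i = 0. For each pair (i, j) with i < j, the coefficient of dx_i ∧ dx_j in alpha ∧ beta is (alpha_i * beta_j - alpha_j * beta_i). Collecting: alpha ∧ beta = (-6*x + 6*y) dx ∧ dy + (6*x + 6*z) dx ∧ dz + (-9*y - 9*z) dy ∧ dz.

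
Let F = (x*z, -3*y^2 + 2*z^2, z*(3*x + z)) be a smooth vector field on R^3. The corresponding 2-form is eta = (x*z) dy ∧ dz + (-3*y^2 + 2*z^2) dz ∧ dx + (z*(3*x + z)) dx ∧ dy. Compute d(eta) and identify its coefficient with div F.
d(eta) = (3*x - 6*y + 3*z) dx ∧ dy ∧ dz; div F = 3*x - 6*y + 3*z

For a 2-form in R^3 of the form above, applying d gives a 3-form with coefficient ∂P/∂x + ∂Q/∂y + ∂R/∂z:
  ∂P/∂x = z
  ∂Q/∂y = -6*y
  ∂R/∂z = 3*x + 2*z
Sum = 3*x - 6*y + 3*z, which is exactly div F.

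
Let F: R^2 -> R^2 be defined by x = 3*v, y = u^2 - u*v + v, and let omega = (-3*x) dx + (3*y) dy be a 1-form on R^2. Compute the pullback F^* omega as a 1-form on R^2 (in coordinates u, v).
F^* omega = (6*u^3 - 9*u^2*v + 3*u*v^2 + 6*u*v - 3*v^2) du + (-3*u^3 + 3*u^2*v + 3*u^2 - 6*u*v - 24*v) dv

Using F^*(f dg) = (f ∘ F) d(g ∘ F), substitute each coordinate x_i by F_i(u, v) in f_i, and replace dx_i by d F_i = (∂F_i/∂u) du + (∂F_i/∂v) dv.
  For the x component: f_1(F) = -9*v; d F_1 = (0) du + (3) dv
  For the y component: f_2(F) = 3*u^2 - 3*u*v + 3*v; d F_2 = (2*u - v) du + (1 - u) dv
Combining and collecting du, dv coefficients:
  coeff of du: 6*u^3 - 9*u^2*v + 3*u*v^2 + 6*u*v - 3*v^2
  coeff of dv: -3*u^3 + 3*u^2*v + 3*u^2 - 6*u*v - 24*v
F^* omega = (6*u^3 - 9*u^2*v + 3*u*v^2 + 6*u*v - 3*v^2) du + (-3*u^3 + 3*u^2*v + 3*u^2 - 6*u*v - 24*v) dv.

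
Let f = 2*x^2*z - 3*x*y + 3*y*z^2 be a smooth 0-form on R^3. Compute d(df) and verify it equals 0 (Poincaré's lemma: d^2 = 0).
d(df) = 0

Step 1: df = sum_i (∂f/∂x_i) dx_i = (4*x*z - 3*y) dx + (-3*x + 3*z^2) dy + (2*x^2 + 6*y*z) dz.
Step 2: Apply d again. Using the 1-form formula, the coefficient of dx ∧ dy in d(df) is ∂^2 f/∂x ∂y - ∂^2 f/∂y ∂x = (-3) - (-3) = 0 (equality of mixed partials for smooth f).
Similarly for dx ∧ dz and dy ∧ dz — all coefficients vanish. So d(df) = 0.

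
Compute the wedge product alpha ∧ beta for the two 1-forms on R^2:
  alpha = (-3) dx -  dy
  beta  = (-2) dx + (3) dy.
alpha ∧ beta = (-11) dx ∧ dy

Distribute the wedge, using dx_i ∧ dx_j = -dx_j ∧ dx_i and dx_i ∧ dx_i = 0. For each pair (i, j) with i < j, the coefficient of dx_i ∧ dx_j in alpha ∧ beta is (alpha_i * beta_j - alpha_j * beta_i). Collecting: alpha ∧ beta = (-11) dx ∧ dy.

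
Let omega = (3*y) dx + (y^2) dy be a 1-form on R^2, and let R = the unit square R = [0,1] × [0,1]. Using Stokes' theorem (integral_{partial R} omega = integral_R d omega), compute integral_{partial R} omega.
integral_(partial R) omega = -3

Stokes: integral_partial_R omega = integral_R d omega with d omega = (∂Q/∂x - ∂P/∂y) dx ∧ dy.
  ∂Q/∂x = 0
  ∂P/∂y = 3
  integrand = ∂Q/∂x - ∂P/∂y = -3.
Integrating over R: integral_0^1 integral_0^1 (-3) dx dy = -3.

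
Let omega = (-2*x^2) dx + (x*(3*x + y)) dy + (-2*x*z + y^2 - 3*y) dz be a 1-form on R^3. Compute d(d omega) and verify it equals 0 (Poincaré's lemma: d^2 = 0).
d(d omega) = 0

Step 1: d omega = sum_{i<j} (∂f_j/∂x_i - ∂f_i/∂x_j) dx_i ∧ dx_j:
  coeff of dx ∧ dy: 6*x + y
  coeff of dx ∧ dz: -2*z
  coeff of dy ∧ dz: 2*y - 3
Step 2: Apply d again to each 2-form coefficient. The only possible 3-form in R^3 is dx ∧ dy ∧ dz, with coefficient
  ∂(coeff of dy∧dz)/∂x - ∂(coeff of dx∧dz)/∂y + ∂(coeff of dx∧dy)/∂z
  = ∂/∂x (2*y - 3) - ∂/∂y (-2*z) + ∂/∂z (6*x + y).
Each of these terms simplifies to sums of mixed partials that cancel in pairs. The result is 0 (by equality of mixed partials for smooth functions — Schwarz / Clairaut).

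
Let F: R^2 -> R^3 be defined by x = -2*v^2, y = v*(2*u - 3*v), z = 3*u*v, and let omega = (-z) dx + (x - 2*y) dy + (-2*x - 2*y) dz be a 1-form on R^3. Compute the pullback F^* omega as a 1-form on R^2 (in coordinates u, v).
F^* omega = (v^2*(-20*u + 38*v)) du + (2*v*(-10*u^2 + 37*u*v - 12*v^2)) dv

Using F^*(f dg) = (f ∘ F) d(g ∘ F), substitute each coordinate x_i by F_i(u, v) in f_i, and replace dx_i by d F_i = (∂F_i/∂u) du + (∂F_i/∂v) dv.
  For the x component: f_1(F) = -3*u*v; d F_1 = (0) du + (-4*v) dv
  For the y component: f_2(F) = 4*v*(-u + v); d F_2 = (2*v) du + (2*u - 6*v) dv
  For the z component: f_3(F) = 2*v*(-2*u + 5*v); d F_3 = (3*v) du + (3*u) dv
Combining and collecting du, dv coefficients:
  coeff of du: v^2*(-20*u + 38*v)
  coeff of dv: 2*v*(-10*u^2 + 37*u*v - 12*v^2)
F^* omega = (v^2*(-20*u + 38*v)) du + (2*v*(-10*u^2 + 37*u*v - 12*v^2)) dv.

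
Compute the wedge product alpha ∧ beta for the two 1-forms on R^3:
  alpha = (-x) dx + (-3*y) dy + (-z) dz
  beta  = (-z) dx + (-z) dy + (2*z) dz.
alpha ∧ beta = (z*(x - 3*y)) dx ∧ dy + (-z*(2*x + z)) dx ∧ dz + (-z*(6*y + z)) dy ∧ dz

Distribute the wedge, using dx_i ∧ dx_j = -dx_j ∧ dx_i and dx_i ∧ dx_i = 0. For each pair (i, j) with i < j, the coefficient of dx_i ∧ dx_j in alpha ∧ beta is (alpha_i * beta_j - alpha_j * beta_i). Collecting: alpha ∧ beta = (z*(x - 3*y)) dx ∧ dy + (-z*(2*x + z)) dx ∧ dz + (-z*(6*y + z)) dy ∧ dz.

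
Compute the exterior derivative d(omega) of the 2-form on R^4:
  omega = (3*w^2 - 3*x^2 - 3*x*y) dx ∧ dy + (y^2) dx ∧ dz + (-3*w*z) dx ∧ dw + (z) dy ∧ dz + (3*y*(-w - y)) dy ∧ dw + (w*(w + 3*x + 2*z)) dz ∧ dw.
d(omega) = (6*w) dx ∧ dy ∧ dw + (-2*y) dx ∧ dy ∧ dz + (6*w) dx ∧ dz ∧ dw

For a 2-form omega = sum_{i<j} g_{ij} dx_i ∧ dx_j, the exterior derivative is
  d(omega) = sum_{i<j} d(g_{ij}) ∧ dx_i ∧ dx_j = sum_{i<j, k} (∂g_{ij}/∂x_k) dx_k ∧ dx_i ∧ dx_j.
Expand each term, using dx_k ∧ dx_i ∧ dx_j = sgn(permutation) dx_{(a)} ∧ dx_{(b)} ∧ dx_{(c)} with (a < b < c) sorted:
  d(3*w^2 - 3*x^2 - 3*x*y) includes (∂/∂w)(3*w^2 - 3*x^2 - 3*x*y) dw = (6*w) dw, which multiplied by dx ∧ dy gives (6*w) dx ∧ dy ∧ dw
  d(y^2) includes (∂/∂y)(y^2) dy = (2*y) dy, which multiplied by dx ∧ dz gives (-2*y) dx ∧ dy ∧ dz
  d(-3*w*z) includes (∂/∂z)(-3*w*z) dz = (-3*w) dz, which multiplied by dx ∧ dw gives (3*w) dx ∧ dz ∧ dw
  d(w*(w + 3*x + 2*z)) includes (∂/∂x)(w*(w + 3*x + 2*z)) dx = (3*w) dx, which multiplied by dz ∧ dw gives (3*w) dx ∧ dz ∧ dw
Collecting like 3-forms: d(omega) = (6*w) dx ∧ dy ∧ dw + (-2*y) dx ∧ dy ∧ dz + (6*w) dx ∧ dz ∧ dw.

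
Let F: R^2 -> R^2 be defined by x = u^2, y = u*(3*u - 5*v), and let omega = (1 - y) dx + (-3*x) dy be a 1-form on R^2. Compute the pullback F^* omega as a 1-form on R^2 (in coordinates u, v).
F^* omega = (u*(-24*u^2 + 25*u*v + 2)) du + (15*u^3) dv

Using F^*(f dg) = (f ∘ F) d(g ∘ F), substitute each coordinate x_i by F_i(u, v) in f_i, and replace dx_i by d F_i = (∂F_i/∂u) du + (∂F_i/∂v) dv.
  For the x component: f_1(F) = -3*u^2 + 5*u*v + 1; d F_1 = (2*u) du + (0) dv
  For the y component: f_2(F) = -3*u^2; d F_2 = (6*u - 5*v) du + (-5*u) dv
Combining and collecting du, dv coefficients:
  coeff of du: u*(-24*u^2 + 25*u*v + 2)
  coeff of dv: 15*u^3
F^* omega = (u*(-24*u^2 + 25*u*v + 2)) du + (15*u^3) dv.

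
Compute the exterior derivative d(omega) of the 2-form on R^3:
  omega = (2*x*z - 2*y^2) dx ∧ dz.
d(omega) = (4*y) dx ∧ dy ∧ dz

For a 2-form omega = sum_{i<j} g_{ij} dx_i ∧ dx_j, the exterior derivative is
  d(omega) = sum_{i<j} d(g_{ij}) ∧ dx_i ∧ dx_j = sum_{i<j, k} (∂g_{ij}/∂x_k) dx_k ∧ dx_i ∧ dx_j.
Expand each term, using dx_k ∧ dx_i ∧ dx_j = sgn(permutation) dx_{(a)} ∧ dx_{(b)} ∧ dx_{(c)} with (a < b < c) sorted:
  d(2*x*z - 2*y^2) includes (∂/∂y)(2*x*z - 2*y^2) dy = (-4*y) dy, which multiplied by dx ∧ dz gives (4*y) dx ∧ dy ∧ dz
Collecting like 3-forms: d(omega) = (4*y) dx ∧ dy ∧ dz.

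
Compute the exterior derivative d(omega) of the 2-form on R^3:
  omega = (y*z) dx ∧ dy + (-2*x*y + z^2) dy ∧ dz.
d(omega) = (-y) dx ∧ dy ∧ dz

For a 2-form omega = sum_{i<j} g_{ij} dx_i ∧ dx_j, the exterior derivative is
  d(omega) = sum_{i<j} d(g_{ij}) ∧ dx_i ∧ dx_j = sum_{i<j, k} (∂g_{ij}/∂x_k) dx_k ∧ dx_i ∧ dx_j.
Expand each term, using dx_k ∧ dx_i ∧ dx_j = sgn(permutation) dx_{(a)} ∧ dx_{(b)} ∧ dx_{(c)} with (a < b < c) sorted:
  d(y*z) includes (∂/∂z)(y*z) dz = (y) dz, which multiplied by dx ∧ dy gives (y) dx ∧ dy ∧ dz
  d(-2*x*y + z^2) includes (∂/∂x)(-2*x*y + z^2) dx = (-2*y) dx, which multiplied by dy ∧ dz gives (-2*y) dx ∧ dy ∧ dz
Collecting like 3-forms: d(omega) = (-y) dx ∧ dy ∧ dz.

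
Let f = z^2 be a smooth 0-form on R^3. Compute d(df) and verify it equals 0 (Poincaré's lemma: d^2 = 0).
d(df) = 0

Step 1: df = sum_i (∂f/∂x_i) dx_i = (0) dx + (0) dy + (2*z) dz.
Step 2: Apply d again. Using the 1-form formula, the coefficient of dx ∧ dy in d(df) is ∂^2 f/∂x ∂y - ∂^2 f/∂y ∂x = (0) - (0) = 0 (equality of mixed partials for smooth f).
Similarly for dx ∧ dz and dy ∧ dz — all coefficients vanish. So d(df) = 0.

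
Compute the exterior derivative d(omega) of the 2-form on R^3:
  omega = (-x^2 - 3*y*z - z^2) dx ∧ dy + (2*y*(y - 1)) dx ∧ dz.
d(omega) = (-7*y - 2*z + 2) dx ∧ dy ∧ dz

For a 2-form omega = sum_{i<j} g_{ij} dx_i ∧ dx_j, the exterior derivative is
  d(omega) = sum_{i<j} d(g_{ij}) ∧ dx_i ∧ dx_j = sum_{i<j, k} (∂g_{ij}/∂x_k) dx_k ∧ dx_i ∧ dx_j.
Expand each term, using dx_k ∧ dx_i ∧ dx_j = sgn(permutation) dx_{(a)} ∧ dx_{(b)} ∧ dx_{(c)} with (a < b < c) sorted:
  d(-x^2 - 3*y*z - z^2) includes (∂/∂z)(-x^2 - 3*y*z - z^2) dz = (-3*y - 2*z) dz, which multiplied by dx ∧ dy gives (-3*y - 2*z) dx ∧ dy ∧ dz
  d(2*y*(y - 1)) includes (∂/∂y)(2*y*(y - 1)) dy = (4*y - 2) dy, which multiplied by dx ∧ dz gives (2 - 4*y) dx ∧ dy ∧ dz
Collecting like 3-forms: d(omega) = (-7*y - 2*z + 2) dx ∧ dy ∧ dz.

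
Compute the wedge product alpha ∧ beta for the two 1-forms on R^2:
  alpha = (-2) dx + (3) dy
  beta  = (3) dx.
alpha ∧ beta = (-9) dx ∧ dy

Distribute the wedge, using dx_i ∧ dx_j = -dx_j ∧ dx_i and dx_i ∧ dx_i = 0. For each pair (i, j) with i < j, the coefficient of dx_i ∧ dx_j in alpha ∧ beta is (alpha_i * beta_j - alpha_j * beta_i). Collecting: alpha ∧ beta = (-9) dx ∧ dy.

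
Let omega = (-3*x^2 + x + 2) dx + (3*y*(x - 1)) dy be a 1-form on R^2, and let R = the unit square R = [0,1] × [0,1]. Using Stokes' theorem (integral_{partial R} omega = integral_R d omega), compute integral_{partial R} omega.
integral_(partial R) omega = 3/2

Stokes: integral_partial_R omega = integral_R d omega with d omega = (∂Q/∂x - ∂P/∂y) dx ∧ dy.
  ∂Q/∂x = 3*y
  ∂P/∂y = 0
  integrand = ∂Q/∂x - ∂P/∂y = 3*y.
Integrating over R: integral_0^1 integral_0^1 (3*y) dx dy = 3/2.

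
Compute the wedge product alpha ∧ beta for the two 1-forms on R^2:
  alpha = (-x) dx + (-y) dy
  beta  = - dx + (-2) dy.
alpha ∧ beta = (2*x - y) dx ∧ dy

Distribute the wedge, using dx_i ∧ dx_j = -dx_j ∧ dx_i and dx_i ∧ dx_i = 0. For each pair (i, j) with i < j, the coefficient of dx_i ∧ dx_j in alpha ∧ beta is (alpha_i * beta_j - alpha_j * beta_i). Collecting: alpha ∧ beta = (2*x - y) dx ∧ dy.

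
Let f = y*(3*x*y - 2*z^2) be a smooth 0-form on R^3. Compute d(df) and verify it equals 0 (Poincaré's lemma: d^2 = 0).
d(df) = 0

Step 1: df = sum_i (∂f/∂x_i) dx_i = (3*y^2) dx + (6*x*y - 2*z^2) dy + (-4*y*z) dz.
Step 2: Apply d again. Using the 1-form formula, the coefficient of dx ∧ dy in d(df) is ∂^2 f/∂x ∂y - ∂^2 f/∂y ∂x = (6*y) - (6*y) = 0 (equality of mixed partials for smooth f).
Similarly for dx ∧ dz and dy ∧ dz — all coefficients vanish. So d(df) = 0.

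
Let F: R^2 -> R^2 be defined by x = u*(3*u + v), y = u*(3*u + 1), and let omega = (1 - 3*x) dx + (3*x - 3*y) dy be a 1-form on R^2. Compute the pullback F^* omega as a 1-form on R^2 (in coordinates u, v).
F^* omega = (-54*u^3 - 9*u^2*v - 18*u^2 - 3*u*v^2 + 3*u*v + 3*u + v) du + (u*(-9*u^2 - 3*u*v + 1)) dv

Using F^*(f dg) = (f ∘ F) d(g ∘ F), substitute each coordinate x_i by F_i(u, v) in f_i, and replace dx_i by d F_i = (∂F_i/∂u) du + (∂F_i/∂v) dv.
  For the x component: f_1(F) = -9*u^2 - 3*u*v + 1; d F_1 = (6*u + v) du + (u) dv
  For the y component: f_2(F) = 3*u*(v - 1); d F_2 = (6*u + 1) du + (0) dv
Combining and collecting du, dv coefficients:
  coeff of du: -54*u^3 - 9*u^2*v - 18*u^2 - 3*u*v^2 + 3*u*v + 3*u + v
  coeff of dv: u*(-9*u^2 - 3*u*v + 1)
F^* omega = (-54*u^3 - 9*u^2*v - 18*u^2 - 3*u*v^2 + 3*u*v + 3*u + v) du + (u*(-9*u^2 - 3*u*v + 1)) dv.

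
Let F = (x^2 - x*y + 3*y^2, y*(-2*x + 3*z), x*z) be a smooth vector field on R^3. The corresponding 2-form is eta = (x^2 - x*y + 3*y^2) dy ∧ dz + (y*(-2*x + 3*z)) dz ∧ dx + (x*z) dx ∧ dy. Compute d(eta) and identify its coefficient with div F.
d(eta) = (x - y + 3*z) dx ∧ dy ∧ dz; div F = x - y + 3*z

For a 2-form in R^3 of the form above, applying d gives a 3-form with coefficient ∂P/∂x + ∂Q/∂y + ∂R/∂z:
  ∂P/∂x = 2*x - y
  ∂Q/∂y = -2*x + 3*z
  ∂R/∂z = x
Sum = x - y + 3*z, which is exactly div F.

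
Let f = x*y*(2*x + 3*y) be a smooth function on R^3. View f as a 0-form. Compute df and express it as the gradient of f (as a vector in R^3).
df = (y*(4*x + 3*y)) dx + (2*x*(x + 3*y)) dy + (0) dz; grad f = (y*(4*x + 3*y), 2*x*(x + 3*y), 0)

For a 0-form f, d f = (∂f/∂x) dx + (∂f/∂y) dy + (∂f/∂z) dz. The components of the vector representation are exactly the entries of grad f in Cartesian coordinates:
  ∂f/∂x = y*(4*x + 3*y)
  ∂f/∂y = 2*x*(x + 3*y)
  ∂f/∂z = 0.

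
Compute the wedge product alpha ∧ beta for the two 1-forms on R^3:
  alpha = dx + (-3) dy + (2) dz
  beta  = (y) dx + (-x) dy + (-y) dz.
alpha ∧ beta = (-x + 3*y) dx ∧ dy + (-3*y) dx ∧ dz + (2*x + 3*y) dy ∧ dz

Distribute the wedge, using dx_i ∧ dx_j = -dx_j ∧ dx_i and dx_i ∧ dx_i = 0. For each pair (i, j) with i < j, the coefficient of dx_i ∧ dx_j in alpha ∧ beta is (alpha_i * beta_j - alpha_j * beta_i). Collecting: alpha ∧ beta = (-x + 3*y) dx ∧ dy + (-3*y) dx ∧ dz + (2*x + 3*y) dy ∧ dz.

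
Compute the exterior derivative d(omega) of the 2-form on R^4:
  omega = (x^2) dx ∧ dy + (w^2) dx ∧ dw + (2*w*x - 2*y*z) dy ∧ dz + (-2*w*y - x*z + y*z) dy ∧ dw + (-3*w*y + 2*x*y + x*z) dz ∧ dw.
d(omega) = (2*w) dx ∧ dy ∧ dz + (-3*w + 5*x - y) dy ∧ dz ∧ dw + (-z) dx ∧ dy ∧ dw + (2*y + z) dx ∧ dz ∧ dw

For a 2-form omega = sum_{i<j} g_{ij} dx_i ∧ dx_j, the exterior derivative is
  d(omega) = sum_{i<j} d(g_{ij}) ∧ dx_i ∧ dx_j = sum_{i<j, k} (∂g_{ij}/∂x_k) dx_k ∧ dx_i ∧ dx_j.
Expand each term, using dx_k ∧ dx_i ∧ dx_j = sgn(permutation) dx_{(a)} ∧ dx_{(b)} ∧ dx_{(c)} with (a < b < c) sorted:
  d(2*w*x - 2*y*z) includes (∂/∂x)(2*w*x - 2*y*z) dx = (2*w) dx, which multiplied by dy ∧ dz gives (2*w) dx ∧ dy ∧ dz
  d(2*w*x - 2*y*z) includes (∂/∂w)(2*w*x - 2*y*z) dw = (2*x) dw, which multiplied by dy ∧ dz gives (2*x) dy ∧ dz ∧ dw
  d(-2*w*y - x*z + y*z) includes (∂/∂x)(-2*w*y - x*z + y*z) dx = (-z) dx, which multiplied by dy ∧ dw gives (-z) dx ∧ dy ∧ dw
  d(-2*w*y - x*z + y*z) includes (∂/∂z)(-2*w*y - x*z + y*z) dz = (-x + y) dz, which multiplied by dy ∧ dw gives (x - y) dy ∧ dz ∧ dw
  d(-3*w*y + 2*x*y + x*z) includes (∂/∂x)(-3*w*y + 2*x*y + x*z) dx = (2*y + z) dx, which multiplied by dz ∧ dw gives (2*y + z) dx ∧ dz ∧ dw
  d(-3*w*y + 2*x*y + x*z) includes (∂/∂y)(-3*w*y + 2*x*y + x*z) dy = (-3*w + 2*x) dy, which multiplied by dz ∧ dw gives (-3*w + 2*x) dy ∧ dz ∧ dw
Collecting like 3-forms: d(omega) = (2*w) dx ∧ dy ∧ dz + (-3*w + 5*x - y) dy ∧ dz ∧ dw + (-z) dx ∧ dy ∧ dw + (2*y + z) dx ∧ dz ∧ dw.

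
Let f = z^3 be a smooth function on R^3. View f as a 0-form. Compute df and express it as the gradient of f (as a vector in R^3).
df = (0) dx + (0) dy + (3*z^2) dz; grad f = (0, 0, 3*z^2)

For a 0-form f, d f = (∂f/∂x) dx + (∂f/∂y) dy + (∂f/∂z) dz. The components of the vector representation are exactly the entries of grad f in Cartesian coordinates:
  ∂f/∂x = 0
  ∂f/∂y = 0
  ∂f/∂z = 3*z^2.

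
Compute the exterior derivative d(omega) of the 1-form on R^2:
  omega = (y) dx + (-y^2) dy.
d(omega) = (-1) dx ∧ dy

For a 1-form omega = sum_i f_i dx_i, the exterior derivative is
  d(omega) = sum_{i < j} (∂f_j/∂x_i - ∂f_i/∂x_j) dx_i ∧ dx_j.
  coefficient of dx ∧ dy: ∂f_2/∂x - ∂f_1/∂y = ∂(-y^2)/∂x - ∂(y)/∂y = -1
Assembling: d(omega) = (-1) dx ∧ dy.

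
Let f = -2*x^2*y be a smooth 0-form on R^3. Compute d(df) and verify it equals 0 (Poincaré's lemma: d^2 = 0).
d(df) = 0

Step 1: df = sum_i (∂f/∂x_i) dx_i = (-4*x*y) dx + (-2*x^2) dy + (0) dz.
Step 2: Apply d again. Using the 1-form formula, the coefficient of dx ∧ dy in d(df) is ∂^2 f/∂x ∂y - ∂^2 f/∂y ∂x = (-4*x) - (-4*x) = 0 (equality of mixed partials for smooth f).
Similarly for dx ∧ dz and dy ∧ dz — all coefficients vanish. So d(df) = 0.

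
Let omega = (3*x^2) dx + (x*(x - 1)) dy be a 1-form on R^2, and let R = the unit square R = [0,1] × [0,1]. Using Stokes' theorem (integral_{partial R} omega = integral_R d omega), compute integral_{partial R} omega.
integral_(partial R) omega = 0

Stokes: integral_partial_R omega = integral_R d omega with d omega = (∂Q/∂x - ∂P/∂y) dx ∧ dy.
  ∂Q/∂x = 2*x - 1
  ∂P/∂y = 0
  integrand = ∂Q/∂x - ∂P/∂y = 2*x - 1.
Integrating over R: integral_0^1 integral_0^1 (2*x - 1) dx dy = 0.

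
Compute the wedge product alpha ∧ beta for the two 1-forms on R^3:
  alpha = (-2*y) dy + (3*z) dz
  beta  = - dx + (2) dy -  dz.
alpha ∧ beta = (-2*y) dx ∧ dy + (2*y - 6*z) dy ∧ dz + (3*z) dx ∧ dz

Distribute the wedge, using dx_i ∧ dx_j = -dx_j ∧ dx_i and dx_i ∧ dx_i = 0. For each pair (i, j) with i < j, the coefficient of dx_i ∧ dx_j in alpha ∧ beta is (alpha_i * beta_j - alpha_j * beta_i). Collecting: alpha ∧ beta = (-2*y) dx ∧ dy + (2*y - 6*z) dy ∧ dz + (3*z) dx ∧ dz.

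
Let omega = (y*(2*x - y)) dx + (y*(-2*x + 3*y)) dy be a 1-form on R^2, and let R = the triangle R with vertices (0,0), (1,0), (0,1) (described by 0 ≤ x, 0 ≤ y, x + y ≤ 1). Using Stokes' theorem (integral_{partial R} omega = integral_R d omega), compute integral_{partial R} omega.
integral_(partial R) omega = -1/3

Stokes: integral_partial_R omega = integral_R d omega with d omega = (∂Q/∂x - ∂P/∂y) dx ∧ dy.
  ∂Q/∂x = -2*y
  ∂P/∂y = 2*x - 2*y
  integrand = ∂Q/∂x - ∂P/∂y = -2*x.
Integrating over R: integral_0^1 integral_0^{1-x} (-2*x) dy dx = -1/3.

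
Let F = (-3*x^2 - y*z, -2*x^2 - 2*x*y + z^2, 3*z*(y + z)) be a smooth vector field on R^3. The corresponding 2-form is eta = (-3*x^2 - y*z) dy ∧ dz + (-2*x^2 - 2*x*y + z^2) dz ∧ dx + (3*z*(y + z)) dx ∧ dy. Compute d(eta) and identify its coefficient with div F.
d(eta) = (-8*x + 3*y + 6*z) dx ∧ dy ∧ dz; div F = -8*x + 3*y + 6*z

For a 2-form in R^3 of the form above, applying d gives a 3-form with coefficient ∂P/∂x + ∂Q/∂y + ∂R/∂z:
  ∂P/∂x = -6*x
  ∂Q/∂y = -2*x
  ∂R/∂z = 3*y + 6*z
Sum = -8*x + 3*y + 6*z, which is exactly div F.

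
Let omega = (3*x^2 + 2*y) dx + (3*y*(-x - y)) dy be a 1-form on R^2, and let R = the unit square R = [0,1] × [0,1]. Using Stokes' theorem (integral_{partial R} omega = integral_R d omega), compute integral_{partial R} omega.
integral_(partial R) omega = -7/2

Stokes: integral_partial_R omega = integral_R d omega with d omega = (∂Q/∂x - ∂P/∂y) dx ∧ dy.
  ∂Q/∂x = -3*y
  ∂P/∂y = 2
  integrand = ∂Q/∂x - ∂P/∂y = -3*y - 2.
Integrating over R: integral_0^1 integral_0^1 (-3*y - 2) dx dy = -7/2.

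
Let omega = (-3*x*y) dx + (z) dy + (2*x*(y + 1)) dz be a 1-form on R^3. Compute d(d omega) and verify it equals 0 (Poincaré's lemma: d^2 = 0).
d(d omega) = 0

Step 1: d omega = sum_{i<j} (∂f_j/∂x_i - ∂f_i/∂x_j) dx_i ∧ dx_j:
  coeff of dx ∧ dy: 3*x
  coeff of dx ∧ dz: 2*y + 2
  coeff of dy ∧ dz: 2*x - 1
Step 2: Apply d again to each 2-form coefficient. The only possible 3-form in R^3 is dx ∧ dy ∧ dz, with coefficient
  ∂(coeff of dy∧dz)/∂x - ∂(coeff of dx∧dz)/∂y + ∂(coeff of dx∧dy)/∂z
  = ∂/∂x (2*x - 1) - ∂/∂y (2*y + 2) + ∂/∂z (3*x).
Each of these terms simplifies to sums of mixed partials that cancel in pairs. The result is 0 (by equality of mixed partials for smooth functions — Schwarz / Clairaut).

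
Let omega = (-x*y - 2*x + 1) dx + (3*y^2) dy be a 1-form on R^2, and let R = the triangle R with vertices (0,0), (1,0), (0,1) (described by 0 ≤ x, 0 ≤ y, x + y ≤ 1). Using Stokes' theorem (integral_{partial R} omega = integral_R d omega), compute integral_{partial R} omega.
integral_(partial R) omega = 1/6

Stokes: integral_partial_R omega = integral_R d omega with d omega = (∂Q/∂x - ∂P/∂y) dx ∧ dy.
  ∂Q/∂x = 0
  ∂P/∂y = -x
  integrand = ∂Q/∂x - ∂P/∂y = x.
Integrating over R: integral_0^1 integral_0^{1-x} (x) dy dx = 1/6.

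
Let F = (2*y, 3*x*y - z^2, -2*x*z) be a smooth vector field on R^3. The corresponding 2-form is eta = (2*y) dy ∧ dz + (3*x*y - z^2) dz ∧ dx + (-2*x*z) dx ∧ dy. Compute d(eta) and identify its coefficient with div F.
d(eta) = (x) dx ∧ dy ∧ dz; div F = x

For a 2-form in R^3 of the form above, applying d gives a 3-form with coefficient ∂P/∂x + ∂Q/∂y + ∂R/∂z:
  ∂P/∂x = 0
  ∂Q/∂y = 3*x
  ∂R/∂z = -2*x
Sum = x, which is exactly div F.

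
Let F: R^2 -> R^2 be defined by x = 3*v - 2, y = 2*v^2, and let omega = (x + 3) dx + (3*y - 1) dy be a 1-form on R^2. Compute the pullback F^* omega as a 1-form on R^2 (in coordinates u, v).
F^* omega = (24*v^3 + 5*v + 3) dv

Using F^*(f dg) = (f ∘ F) d(g ∘ F), substitute each coordinate x_i by F_i(u, v) in f_i, and replace dx_i by d F_i = (∂F_i/∂u) du + (∂F_i/∂v) dv.
  For the x component: f_1(F) = 3*v + 1; d F_1 = (0) du + (3) dv
  For the y component: f_2(F) = 6*v^2 - 1; d F_2 = (0) du + (4*v) dv
Combining and collecting du, dv coefficients:
  coeff of du: 0
  coeff of dv: 24*v^3 + 5*v + 3
F^* omega = (24*v^3 + 5*v + 3) dv.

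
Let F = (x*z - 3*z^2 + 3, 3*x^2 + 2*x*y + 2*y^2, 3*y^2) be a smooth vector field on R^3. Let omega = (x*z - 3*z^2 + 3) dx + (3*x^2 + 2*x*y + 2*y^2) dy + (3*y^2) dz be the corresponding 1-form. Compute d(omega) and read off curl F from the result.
d(omega) = (6*y) dy ∧ dz + (x - 6*z) dz ∧ dx + (6*x + 2*y) dx ∧ dy; curl F = (6*y, x - 6*z, 6*x + 2*y)

d omega = sum_{i<j} (∂f_j/∂x_i - ∂f_i/∂x_j) dx_i ∧ dx_j. Under the identification (dy ∧ dz, dz ∧ dx, dx ∧ dy) ↔ (e_x, e_y, e_z), the coefficients are exactly the components of curl F. Compute:
  ∂R/∂y - ∂Q/∂z = (6*y) - (0) = 6*y
  ∂P/∂z - ∂R/∂x = (x - 6*z) - (0) = x - 6*z
  ∂Q/∂x - ∂P/∂y = (6*x + 2*y) - (0) = 6*x + 2*y.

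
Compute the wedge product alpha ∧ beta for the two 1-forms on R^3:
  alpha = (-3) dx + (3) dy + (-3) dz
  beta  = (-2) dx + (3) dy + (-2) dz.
alpha ∧ beta = (-3) dx ∧ dy + (3) dy ∧ dz

Distribute the wedge, using dx_i ∧ dx_j = -dx_j ∧ dx_i and dx_i ∧ dx_i = 0. For each pair (i, j) with i < j, the coefficient of dx_i ∧ dx_j in alpha ∧ beta is (alpha_i * beta_j - alpha_j * beta_i). Collecting: alpha ∧ beta = (-3) dx ∧ dy + (3) dy ∧ dz.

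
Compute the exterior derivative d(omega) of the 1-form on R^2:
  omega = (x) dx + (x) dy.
d(omega) = (1) dx ∧ dy

For a 1-form omega = sum_i f_i dx_i, the exterior derivative is
  d(omega) = sum_{i < j} (∂f_j/∂x_i - ∂f_i/∂x_j) dx_i ∧ dx_j.
  coefficient of dx ∧ dy: ∂f_2/∂x - ∂f_1/∂y = ∂(x)/∂x - ∂(x)/∂y = 1
Assembling: d(omega) = (1) dx ∧ dy.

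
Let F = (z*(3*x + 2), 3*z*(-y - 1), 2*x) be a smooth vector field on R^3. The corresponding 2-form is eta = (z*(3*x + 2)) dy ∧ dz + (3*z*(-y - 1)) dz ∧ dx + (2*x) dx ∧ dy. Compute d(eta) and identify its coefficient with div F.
d(eta) = (0) dx ∧ dy ∧ dz; div F = 0

For a 2-form in R^3 of the form above, applying d gives a 3-form with coefficient ∂P/∂x + ∂Q/∂y + ∂R/∂z:
  ∂P/∂x = 3*z
  ∂Q/∂y = -3*z
  ∂R/∂z = 0
Sum = 0, which is exactly div F.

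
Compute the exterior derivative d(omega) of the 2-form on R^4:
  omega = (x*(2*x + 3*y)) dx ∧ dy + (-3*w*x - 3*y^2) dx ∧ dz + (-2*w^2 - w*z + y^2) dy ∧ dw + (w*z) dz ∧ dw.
d(omega) = (6*y) dx ∧ dy ∧ dz + (-3*x) dx ∧ dz ∧ dw + (w) dy ∧ dz ∧ dw

For a 2-form omega = sum_{i<j} g_{ij} dx_i ∧ dx_j, the exterior derivative is
  d(omega) = sum_{i<j} d(g_{ij}) ∧ dx_i ∧ dx_j = sum_{i<j, k} (∂g_{ij}/∂x_k) dx_k ∧ dx_i ∧ dx_j.
Expand each term, using dx_k ∧ dx_i ∧ dx_j = sgn(permutation) dx_{(a)} ∧ dx_{(b)} ∧ dx_{(c)} with (a < b < c) sorted:
  d(-3*w*x - 3*y^2) includes (∂/∂y)(-3*w*x - 3*y^2) dy = (-6*y) dy, which multiplied by dx ∧ dz gives (6*y) dx ∧ dy ∧ dz
  d(-3*w*x - 3*y^2) includes (∂/∂w)(-3*w*x - 3*y^2) dw = (-3*x) dw, which multiplied by dx ∧ dz gives (-3*x) dx ∧ dz ∧ dw
  d(-2*w^2 - w*z + y^2) includes (∂/∂z)(-2*w^2 - w*z + y^2) dz = (-w) dz, which multiplied by dy ∧ dw gives (w) dy ∧ dz ∧ dw
Collecting like 3-forms: d(omega) = (6*y) dx ∧ dy ∧ dz + (-3*x) dx ∧ dz ∧ dw + (w) dy ∧ dz ∧ dw.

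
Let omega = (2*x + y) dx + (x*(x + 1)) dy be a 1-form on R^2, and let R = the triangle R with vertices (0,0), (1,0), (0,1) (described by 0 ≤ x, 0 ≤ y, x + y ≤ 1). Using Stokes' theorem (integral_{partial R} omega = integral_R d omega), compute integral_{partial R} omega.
integral_(partial R) omega = 1/3

Stokes: integral_partial_R omega = integral_R d omega with d omega = (∂Q/∂x - ∂P/∂y) dx ∧ dy.
  ∂Q/∂x = 2*x + 1
  ∂P/∂y = 1
  integrand = ∂Q/∂x - ∂P/∂y = 2*x.
Integrating over R: integral_0^1 integral_0^{1-x} (2*x) dy dx = 1/3.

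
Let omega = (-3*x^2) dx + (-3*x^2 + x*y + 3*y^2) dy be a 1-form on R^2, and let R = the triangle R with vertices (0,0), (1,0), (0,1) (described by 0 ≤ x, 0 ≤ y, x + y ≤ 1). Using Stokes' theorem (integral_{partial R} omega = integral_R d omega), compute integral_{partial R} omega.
integral_(partial R) omega = -5/6

Stokes: integral_partial_R omega = integral_R d omega with d omega = (∂Q/∂x - ∂P/∂y) dx ∧ dy.
  ∂Q/∂x = -6*x + y
  ∂P/∂y = 0
  integrand = ∂Q/∂x - ∂P/∂y = -6*x + y.
Integrating over R: integral_0^1 integral_0^{1-x} (-6*x + y) dy dx = -5/6.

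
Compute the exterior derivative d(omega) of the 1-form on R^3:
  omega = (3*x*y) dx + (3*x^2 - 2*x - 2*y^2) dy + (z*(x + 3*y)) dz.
d(omega) = (3*x - 2) dx ∧ dy + (z) dx ∧ dz + (3*z) dy ∧ dz

For a 1-form omega = sum_i f_i dx_i, the exterior derivative is
  d(omega) = sum_{i < j} (∂f_j/∂x_i - ∂f_i/∂x_j) dx_i ∧ dx_j.
  coefficient of dx ∧ dy: ∂f_2/∂x - ∂f_1/∂y = ∂(3*x^2 - 2*x - 2*y^2)/∂x - ∂(3*x*y)/∂y = 3*x - 2
  coefficient of dx ∧ dz: ∂f_3/∂x - ∂f_1/∂z = ∂(z*(x + 3*y))/∂x - ∂(3*x*y)/∂z = z
  coefficient of dy ∧ dz: ∂f_3/∂y - ∂f_2/∂z = ∂(z*(x + 3*y))/∂y - ∂(3*x^2 - 2*x - 2*y^2)/∂z = 3*z
Assembling: d(omega) = (3*x - 2) dx ∧ dy + (z) dx ∧ dz + (3*z) dy ∧ dz.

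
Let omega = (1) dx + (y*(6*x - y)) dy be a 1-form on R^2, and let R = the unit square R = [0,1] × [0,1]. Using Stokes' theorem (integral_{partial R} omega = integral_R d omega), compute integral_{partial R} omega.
integral_(partial R) omega = 3

Stokes: integral_partial_R omega = integral_R d omega with d omega = (∂Q/∂x - ∂P/∂y) dx ∧ dy.
  ∂Q/∂x = 6*y
  ∂P/∂y = 0
  integrand = ∂Q/∂x - ∂P/∂y = 6*y.
Integrating over R: integral_0^1 integral_0^1 (6*y) dx dy = 3.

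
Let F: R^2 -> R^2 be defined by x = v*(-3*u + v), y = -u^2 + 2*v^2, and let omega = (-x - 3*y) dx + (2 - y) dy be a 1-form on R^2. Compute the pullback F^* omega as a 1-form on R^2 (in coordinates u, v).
F^* omega = (-2*u^3 - 9*u^2*v - 5*u*v^2 - 4*u + 21*v^3) du + (-9*u^3 + u^2*v + 27*u*v^2 - 22*v^3 + 8*v) dv

Using F^*(f dg) = (f ∘ F) d(g ∘ F), substitute each coordinate x_i by F_i(u, v) in f_i, and replace dx_i by d F_i = (∂F_i/∂u) du + (∂F_i/∂v) dv.
  For the x component: f_1(F) = 3*u^2 + 3*u*v - 7*v^2; d F_1 = (-3*v) du + (-3*u + 2*v) dv
  For the y component: f_2(F) = u^2 - 2*v^2 + 2; d F_2 = (-2*u) du + (4*v) dv
Combining and collecting du, dv coefficients:
  coeff of du: -2*u^3 - 9*u^2*v - 5*u*v^2 - 4*u + 21*v^3
  coeff of dv: -9*u^3 + u^2*v + 27*u*v^2 - 22*v^3 + 8*v
F^* omega = (-2*u^3 - 9*u^2*v - 5*u*v^2 - 4*u + 21*v^3) du + (-9*u^3 + u^2*v + 27*u*v^2 - 22*v^3 + 8*v) dv.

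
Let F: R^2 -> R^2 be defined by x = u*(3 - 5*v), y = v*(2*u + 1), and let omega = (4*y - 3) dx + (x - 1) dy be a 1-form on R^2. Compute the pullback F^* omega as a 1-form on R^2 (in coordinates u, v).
F^* omega = (-50*u*v^2 + 30*u*v - 20*v^2 + 25*v - 9) du + (-50*u^2*v + 6*u^2 - 25*u*v + 16*u - 1) dv

Using F^*(f dg) = (f ∘ F) d(g ∘ F), substitute each coordinate x_i by F_i(u, v) in f_i, and replace dx_i by d F_i = (∂F_i/∂u) du + (∂F_i/∂v) dv.
  For the x component: f_1(F) = 8*u*v + 4*v - 3; d F_1 = (3 - 5*v) du + (-5*u) dv
  For the y component: f_2(F) = -5*u*v + 3*u - 1; d F_2 = (2*v) du + (2*u + 1) dv
Combining and collecting du, dv coefficients:
  coeff of du: -50*u*v^2 + 30*u*v - 20*v^2 + 25*v - 9
  coeff of dv: -50*u^2*v + 6*u^2 - 25*u*v + 16*u - 1
F^* omega = (-50*u*v^2 + 30*u*v - 20*v^2 + 25*v - 9) du + (-50*u^2*v + 6*u^2 - 25*u*v + 16*u - 1) dv.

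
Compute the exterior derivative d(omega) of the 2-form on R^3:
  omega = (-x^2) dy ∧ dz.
d(omega) = (-2*x) dx ∧ dy ∧ dz

For a 2-form omega = sum_{i<j} g_{ij} dx_i ∧ dx_j, the exterior derivative is
  d(omega) = sum_{i<j} d(g_{ij}) ∧ dx_i ∧ dx_j = sum_{i<j, k} (∂g_{ij}/∂x_k) dx_k ∧ dx_i ∧ dx_j.
Expand each term, using dx_k ∧ dx_i ∧ dx_j = sgn(permutation) dx_{(a)} ∧ dx_{(b)} ∧ dx_{(c)} with (a < b < c) sorted:
  d(-x^2) includes (∂/∂x)(-x^2) dx = (-2*x) dx, which multiplied by dy ∧ dz gives (-2*x) dx ∧ dy ∧ dz
Collecting like 3-forms: d(omega) = (-2*x) dx ∧ dy ∧ dz.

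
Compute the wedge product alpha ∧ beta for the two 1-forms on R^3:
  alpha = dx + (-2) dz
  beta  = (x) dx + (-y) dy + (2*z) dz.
alpha ∧ beta = (-y) dx ∧ dy + (2*x + 2*z) dx ∧ dz + (-2*y) dy ∧ dz

Distribute the wedge, using dx_i ∧ dx_j = -dx_j ∧ dx_i and dx_i ∧ dx_i = 0. For each pair (i, j) with i < j, the coefficient of dx_i ∧ dx_j in alpha ∧ beta is (alpha_i * beta_j - alpha_j * beta_i). Collecting: alpha ∧ beta = (-y) dx ∧ dy + (2*x + 2*z) dx ∧ dz + (-2*y) dy ∧ dz.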